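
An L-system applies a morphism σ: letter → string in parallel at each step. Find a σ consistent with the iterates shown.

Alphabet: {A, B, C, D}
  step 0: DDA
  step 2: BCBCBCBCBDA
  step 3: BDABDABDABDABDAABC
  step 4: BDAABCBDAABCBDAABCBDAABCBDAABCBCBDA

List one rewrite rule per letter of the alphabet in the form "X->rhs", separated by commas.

A->BC, B->BD, C->A, D->AA

  step 3 ⇒ step 4: BDABDABDABDABDAABC ⇒ BD·AA·BC·BD·AA·BC·BD·AA·BC·BD·AA·BC·BD·AA·BC·BC·BD·A
    A ↦ BC
    B ↦ BD
    C ↦ A
    D ↦ AA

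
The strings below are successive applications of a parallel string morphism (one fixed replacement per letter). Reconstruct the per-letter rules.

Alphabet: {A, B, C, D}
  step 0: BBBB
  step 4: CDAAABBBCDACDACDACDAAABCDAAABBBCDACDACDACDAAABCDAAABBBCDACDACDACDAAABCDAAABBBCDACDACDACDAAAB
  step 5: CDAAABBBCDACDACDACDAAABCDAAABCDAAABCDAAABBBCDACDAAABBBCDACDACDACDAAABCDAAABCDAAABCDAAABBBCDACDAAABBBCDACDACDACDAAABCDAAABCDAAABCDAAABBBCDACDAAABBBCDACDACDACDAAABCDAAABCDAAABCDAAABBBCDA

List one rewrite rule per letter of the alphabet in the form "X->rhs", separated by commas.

  step 4 ⇒ step 5: CDAAABBBCDACDACDACDAAABCDAAABBBCDACDACDACDAAABCDAAABBBCDACDACDACDAAABCDAAABBBCDACDACDACDAAAB ⇒ CD·AAA·B·B·B·CDA·CDA·CDA·CD·AAA·B·CD·AAA·B·CD·AAA·B·CD·AAA·B·B·B·CDA·CD·AAA·B·B·B·CDA·CDA·CDA·CD·AAA·B·CD·AAA·B·CD·AAA·B·CD·AAA·B·B·B·CDA·CD·AAA·B·B·B·CDA·CDA·CDA·CD·AAA·B·CD·AAA·B·CD·AAA·B·CD·AAA·B·B·B·CDA·CD·AAA·B·B·B·CDA·CDA·CDA·CD·AAA·B·CD·AAA·B·CD·AAA·B·CD·AAA·B·B·B·CDA
    A ↦ B
    B ↦ CDA
    C ↦ CD
    D ↦ AAA

A->B, B->CDA, C->CD, D->AAA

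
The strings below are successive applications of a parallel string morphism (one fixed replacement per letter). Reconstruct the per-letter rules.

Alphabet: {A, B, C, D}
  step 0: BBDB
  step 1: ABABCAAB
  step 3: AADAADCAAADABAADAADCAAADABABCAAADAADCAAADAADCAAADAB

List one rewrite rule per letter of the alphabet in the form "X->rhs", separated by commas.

  step 0 ⇒ step 1: BBDB ⇒ AB·AB·CA·AB
    B ↦ AB
    D ↦ CA
    A ↦ AAD  (constrained at step 1)
    C ↦ BD  (constrained at step 1)

A->AAD, B->AB, C->BD, D->CA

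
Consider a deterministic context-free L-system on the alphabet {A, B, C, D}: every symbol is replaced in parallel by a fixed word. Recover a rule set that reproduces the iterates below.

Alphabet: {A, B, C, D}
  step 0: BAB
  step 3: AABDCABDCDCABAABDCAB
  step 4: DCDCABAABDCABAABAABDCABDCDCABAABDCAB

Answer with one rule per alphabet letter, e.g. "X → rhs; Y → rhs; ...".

A->DC, B->AB, C->AB, D->A

  step 3 ⇒ step 4: AABDCABDCDCABAABDCAB ⇒ DC·DC·AB·A·AB·DC·AB·A·AB·A·AB·DC·AB·DC·DC·AB·A·AB·DC·AB
    A ↦ DC
    B ↦ AB
    C ↦ AB
    D ↦ A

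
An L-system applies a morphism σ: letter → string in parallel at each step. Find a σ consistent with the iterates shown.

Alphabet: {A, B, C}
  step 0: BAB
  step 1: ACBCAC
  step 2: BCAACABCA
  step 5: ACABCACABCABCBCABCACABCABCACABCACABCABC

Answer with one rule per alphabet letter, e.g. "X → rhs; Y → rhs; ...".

  step 1 ⇒ step 2: ACBCAC ⇒ BC·A·AC·A·BC·A
    A ↦ BC
    B ↦ AC
    C ↦ A

A->BC, B->AC, C->A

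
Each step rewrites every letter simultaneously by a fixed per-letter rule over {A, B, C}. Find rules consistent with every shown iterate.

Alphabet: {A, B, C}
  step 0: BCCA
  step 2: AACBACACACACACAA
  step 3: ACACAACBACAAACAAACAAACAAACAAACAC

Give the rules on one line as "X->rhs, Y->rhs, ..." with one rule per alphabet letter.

  step 2 ⇒ step 3: AACBACACACACACAA ⇒ AC·AC·AA·CB·AC·AA·AC·AA·AC·AA·AC·AA·AC·AA·AC·AC
    A ↦ AC
    B ↦ CB
    C ↦ AA

A->AC, B->CB, C->AA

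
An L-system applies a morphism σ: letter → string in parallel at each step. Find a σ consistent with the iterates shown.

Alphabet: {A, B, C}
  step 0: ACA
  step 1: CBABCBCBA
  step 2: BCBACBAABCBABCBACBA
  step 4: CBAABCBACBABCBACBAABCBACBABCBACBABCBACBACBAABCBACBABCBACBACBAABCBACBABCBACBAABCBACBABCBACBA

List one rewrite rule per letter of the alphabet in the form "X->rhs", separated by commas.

A->CBA, B->A, C->BCB

  step 1 ⇒ step 2: CBABCBCBA ⇒ BCB·A·CBA·A·BCB·A·BCB·A·CBA
    A ↦ CBA
    B ↦ A
    C ↦ BCB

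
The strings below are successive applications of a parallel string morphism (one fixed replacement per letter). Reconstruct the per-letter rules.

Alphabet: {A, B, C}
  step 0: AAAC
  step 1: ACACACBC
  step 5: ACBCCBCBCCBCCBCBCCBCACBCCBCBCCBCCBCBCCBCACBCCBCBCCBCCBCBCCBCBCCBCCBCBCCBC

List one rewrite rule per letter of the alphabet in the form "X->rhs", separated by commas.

  step 0 ⇒ step 1: AAAC ⇒ AC·AC·AC·BC
    A ↦ AC
    C ↦ BC
    B ↦ C  (constrained at step 1)

A->AC, B->C, C->BC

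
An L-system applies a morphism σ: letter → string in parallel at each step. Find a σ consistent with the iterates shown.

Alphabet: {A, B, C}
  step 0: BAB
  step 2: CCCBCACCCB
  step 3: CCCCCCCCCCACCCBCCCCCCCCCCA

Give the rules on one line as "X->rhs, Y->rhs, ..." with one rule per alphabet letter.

A->B, B->CA, C->CCC

  step 2 ⇒ step 3: CCCBCACCCB ⇒ CCC·CCC·CCC·CA·CCC·B·CCC·CCC·CCC·CA
    A ↦ B
    B ↦ CA
    C ↦ CCC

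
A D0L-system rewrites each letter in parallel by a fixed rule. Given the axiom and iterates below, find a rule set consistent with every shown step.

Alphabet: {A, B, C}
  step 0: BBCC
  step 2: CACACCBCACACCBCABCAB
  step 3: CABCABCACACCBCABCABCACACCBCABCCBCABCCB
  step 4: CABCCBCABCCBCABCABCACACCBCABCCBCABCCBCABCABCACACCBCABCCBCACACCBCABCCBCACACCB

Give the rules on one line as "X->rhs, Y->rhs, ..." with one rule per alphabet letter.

A->B, B->CCB, C->CA

  step 3 ⇒ step 4: CABCABCACACCBCABCABCACACCBCABCCBCABCCB ⇒ CA·B·CCB·CA·B·CCB·CA·B·CA·B·CA·CA·CCB·CA·B·CCB·CA·B·CCB·CA·B·CA·B·CA·CA·CCB·CA·B·CCB·CA·CA·CCB·CA·B·CCB·CA·CA·CCB
    A ↦ B
    B ↦ CCB
    C ↦ CA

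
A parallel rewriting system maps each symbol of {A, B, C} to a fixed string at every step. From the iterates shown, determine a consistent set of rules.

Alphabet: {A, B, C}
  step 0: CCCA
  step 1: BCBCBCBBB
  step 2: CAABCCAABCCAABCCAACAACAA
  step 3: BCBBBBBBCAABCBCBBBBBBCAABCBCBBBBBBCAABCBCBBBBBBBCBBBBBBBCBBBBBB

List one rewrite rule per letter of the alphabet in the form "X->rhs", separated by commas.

  step 2 ⇒ step 3: CAABCCAABCCAABCCAACAACAA ⇒ BC·BBB·BBB·CAA·BC·BC·BBB·BBB·CAA·BC·BC·BBB·BBB·CAA·BC·BC·BBB·BBB·BC·BBB·BBB·BC·BBB·BBB
    A ↦ BBB
    B ↦ CAA
    C ↦ BC

A->BBB, B->CAA, C->BC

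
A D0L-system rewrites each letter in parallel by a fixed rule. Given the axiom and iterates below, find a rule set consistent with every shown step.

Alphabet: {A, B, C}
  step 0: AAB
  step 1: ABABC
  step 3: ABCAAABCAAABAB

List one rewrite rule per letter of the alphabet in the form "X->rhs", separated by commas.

A->AB, B->C, C->AA

  step 0 ⇒ step 1: AAB ⇒ AB·AB·C
    A ↦ AB
    B ↦ C
    C ↦ AA  (constrained at step 1)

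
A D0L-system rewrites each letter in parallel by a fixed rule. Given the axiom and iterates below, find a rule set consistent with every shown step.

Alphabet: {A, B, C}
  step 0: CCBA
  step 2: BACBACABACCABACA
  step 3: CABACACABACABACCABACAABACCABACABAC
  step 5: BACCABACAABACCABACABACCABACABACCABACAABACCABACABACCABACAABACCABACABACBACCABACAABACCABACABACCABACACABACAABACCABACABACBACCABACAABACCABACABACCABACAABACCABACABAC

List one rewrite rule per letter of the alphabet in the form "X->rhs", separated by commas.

  step 2 ⇒ step 3: BACBACABACCABACA ⇒ CA·BAC·A·CA·BAC·A·BAC·CA·BAC·A·A·BAC·CA·BAC·A·BAC
    A ↦ BAC
    B ↦ CA
    C ↦ A

A->BAC, B->CA, C->A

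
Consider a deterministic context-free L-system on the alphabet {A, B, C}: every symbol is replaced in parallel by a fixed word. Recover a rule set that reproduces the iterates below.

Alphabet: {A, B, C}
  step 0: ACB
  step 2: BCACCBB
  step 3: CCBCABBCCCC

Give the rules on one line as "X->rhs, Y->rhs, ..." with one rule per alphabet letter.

  step 2 ⇒ step 3: BCACCBB ⇒ CC·B·CA·B·B·CC·CC
    A ↦ CA
    B ↦ CC
    C ↦ B

A->CA, B->CC, C->B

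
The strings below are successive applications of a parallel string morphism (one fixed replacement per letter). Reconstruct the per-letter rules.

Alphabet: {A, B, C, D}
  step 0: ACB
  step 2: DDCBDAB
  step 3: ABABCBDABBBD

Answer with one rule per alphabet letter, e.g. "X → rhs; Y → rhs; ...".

  step 2 ⇒ step 3: DDCBDAB ⇒ AB·AB·CB·D·AB·BB·D
    A ↦ BB
    B ↦ D
    C ↦ CB
    D ↦ AB

A->BB, B->D, C->CB, D->AB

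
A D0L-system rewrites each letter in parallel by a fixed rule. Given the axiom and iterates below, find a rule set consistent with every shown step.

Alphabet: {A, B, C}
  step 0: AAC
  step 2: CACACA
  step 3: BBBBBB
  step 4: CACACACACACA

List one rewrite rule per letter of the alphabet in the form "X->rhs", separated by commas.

A->B, B->CA, C->B

  step 3 ⇒ step 4: BBBBBB ⇒ CA·CA·CA·CA·CA·CA
    B ↦ CA
  step 2 ⇒ step 3: CACACA ⇒ B·B·B·B·B·B
    A ↦ B
  step 2 ⇒ step 3: CACACA ⇒ B·B·B·B·B·B
    C ↦ B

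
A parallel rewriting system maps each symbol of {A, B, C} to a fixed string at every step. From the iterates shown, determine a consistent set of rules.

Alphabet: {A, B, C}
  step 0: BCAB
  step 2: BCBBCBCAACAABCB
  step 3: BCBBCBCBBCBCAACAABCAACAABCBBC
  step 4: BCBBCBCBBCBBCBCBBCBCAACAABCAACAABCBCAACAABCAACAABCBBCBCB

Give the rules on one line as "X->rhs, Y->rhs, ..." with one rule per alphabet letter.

A->CAA, B->BC, C->B

  step 3 ⇒ step 4: BCBBCBCBBCBCAACAABCAACAABCBBC ⇒ BC·B·BC·BC·B·BC·B·BC·BC·B·BC·B·CAA·CAA·B·CAA·CAA·BC·B·CAA·CAA·B·CAA·CAA·BC·B·BC·BC·B
    A ↦ CAA
    B ↦ BC
    C ↦ B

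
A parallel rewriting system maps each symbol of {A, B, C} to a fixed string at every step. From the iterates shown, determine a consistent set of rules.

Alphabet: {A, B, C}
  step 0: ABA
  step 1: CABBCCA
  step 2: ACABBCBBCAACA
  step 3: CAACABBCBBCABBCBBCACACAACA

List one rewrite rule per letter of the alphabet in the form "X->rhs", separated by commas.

A->CA, B->BBC, C->A

  step 2 ⇒ step 3: ACABBCBBCAACA ⇒ CA·A·CA·BBC·BBC·A·BBC·BBC·A·CA·CA·A·CA
    A ↦ CA
    B ↦ BBC
    C ↦ A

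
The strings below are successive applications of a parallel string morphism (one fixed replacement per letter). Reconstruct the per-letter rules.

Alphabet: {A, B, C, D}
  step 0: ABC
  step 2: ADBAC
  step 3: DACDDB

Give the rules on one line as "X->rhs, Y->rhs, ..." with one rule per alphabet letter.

  step 2 ⇒ step 3: ADBAC ⇒ D·A·C·D·DB
    A ↦ D
    B ↦ C
    C ↦ DB
    D ↦ A

A->D, B->C, C->DB, D->A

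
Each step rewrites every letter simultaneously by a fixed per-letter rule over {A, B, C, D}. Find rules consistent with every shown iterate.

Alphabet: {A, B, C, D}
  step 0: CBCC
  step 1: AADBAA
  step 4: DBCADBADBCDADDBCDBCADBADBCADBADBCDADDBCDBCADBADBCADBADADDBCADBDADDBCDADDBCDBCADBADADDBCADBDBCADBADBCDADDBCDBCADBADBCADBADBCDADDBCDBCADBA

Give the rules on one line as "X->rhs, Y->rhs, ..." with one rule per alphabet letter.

  step 0 ⇒ step 1: CBCC ⇒ A·ADB·A·A
    B ↦ ADB
    C ↦ A
    A ↦ DAD  (constrained at step 1)
    D ↦ DBC  (constrained at step 1)

A->DAD, B->ADB, C->A, D->DBC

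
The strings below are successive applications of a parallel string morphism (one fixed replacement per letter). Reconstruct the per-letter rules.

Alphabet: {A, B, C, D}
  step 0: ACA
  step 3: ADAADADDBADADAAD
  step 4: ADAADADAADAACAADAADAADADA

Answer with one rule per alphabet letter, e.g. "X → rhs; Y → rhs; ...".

A->AD, B->CA, C->DB, D->A

  step 3 ⇒ step 4: ADAADADDBADADAAD ⇒ AD·A·AD·AD·A·AD·A·A·CA·AD·A·AD·A·AD·AD·A
    A ↦ AD
    B ↦ CA
    D ↦ A
    C ↦ DB  (constrained at step 0)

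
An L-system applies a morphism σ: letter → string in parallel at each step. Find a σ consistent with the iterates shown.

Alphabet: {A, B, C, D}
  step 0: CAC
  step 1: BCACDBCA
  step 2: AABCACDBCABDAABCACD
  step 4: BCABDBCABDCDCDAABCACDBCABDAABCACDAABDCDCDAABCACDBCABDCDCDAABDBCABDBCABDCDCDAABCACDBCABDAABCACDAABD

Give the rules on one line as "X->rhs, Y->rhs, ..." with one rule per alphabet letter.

  step 1 ⇒ step 2: BCACDBCA ⇒ AA·BCA·CD·BCA·BD·AA·BCA·CD
    A ↦ CD
    B ↦ AA
    C ↦ BCA
    D ↦ BD

A->CD, B->AA, C->BCA, D->BD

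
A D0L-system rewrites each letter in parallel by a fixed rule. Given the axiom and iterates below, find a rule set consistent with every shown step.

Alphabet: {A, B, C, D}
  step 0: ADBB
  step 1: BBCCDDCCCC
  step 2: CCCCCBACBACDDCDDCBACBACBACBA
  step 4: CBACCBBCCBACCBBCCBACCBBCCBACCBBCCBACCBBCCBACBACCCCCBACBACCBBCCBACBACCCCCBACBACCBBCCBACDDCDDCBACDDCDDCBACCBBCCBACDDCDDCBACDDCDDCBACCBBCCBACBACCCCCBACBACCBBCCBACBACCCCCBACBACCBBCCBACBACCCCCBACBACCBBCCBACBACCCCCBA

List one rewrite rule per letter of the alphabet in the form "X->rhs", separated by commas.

  step 1 ⇒ step 2: BBCCDDCCCC ⇒ CC·CC·CBA·CBA·CDD·CDD·CBA·CBA·CBA·CBA
    B ↦ CC
    C ↦ CBA
    D ↦ CDD
  step 0 ⇒ step 1: ADBB ⇒ BBC·CDD·CC·CC
    A ↦ BBC

A->BBC, B->CC, C->CBA, D->CDD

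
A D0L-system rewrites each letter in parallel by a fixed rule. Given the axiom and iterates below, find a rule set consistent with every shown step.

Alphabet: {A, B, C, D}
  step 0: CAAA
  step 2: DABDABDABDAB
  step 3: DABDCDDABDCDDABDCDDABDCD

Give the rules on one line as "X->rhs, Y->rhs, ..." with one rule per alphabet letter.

  step 2 ⇒ step 3: DABDABDABDAB ⇒ DAB·D·CD·DAB·D·CD·DAB·D·CD·DAB·D·CD
    A ↦ D
    B ↦ CD
    D ↦ DAB
    C ↦ D  (constrained at step 0)

A->D, B->CD, C->D, D->DAB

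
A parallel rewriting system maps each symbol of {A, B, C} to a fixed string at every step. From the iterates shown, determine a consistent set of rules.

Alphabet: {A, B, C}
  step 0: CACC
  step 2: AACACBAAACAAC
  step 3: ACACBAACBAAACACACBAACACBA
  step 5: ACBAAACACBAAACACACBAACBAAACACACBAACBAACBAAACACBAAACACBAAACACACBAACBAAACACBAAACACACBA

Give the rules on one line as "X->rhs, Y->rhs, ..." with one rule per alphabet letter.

A->AC, B->A, C->BA

  step 2 ⇒ step 3: AACACBAAACAAC ⇒ AC·AC·BA·AC·BA·A·AC·AC·AC·BA·AC·AC·BA
    A ↦ AC
    B ↦ A
    C ↦ BA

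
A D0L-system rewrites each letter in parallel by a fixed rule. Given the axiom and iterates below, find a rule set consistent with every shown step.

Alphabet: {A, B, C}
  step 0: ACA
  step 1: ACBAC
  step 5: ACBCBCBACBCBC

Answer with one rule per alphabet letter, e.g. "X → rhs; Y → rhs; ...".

A->AC, B->C, C->B

  step 0 ⇒ step 1: ACA ⇒ AC·B·AC
    A ↦ AC
    C ↦ B
    B ↦ C  (constrained at step 1)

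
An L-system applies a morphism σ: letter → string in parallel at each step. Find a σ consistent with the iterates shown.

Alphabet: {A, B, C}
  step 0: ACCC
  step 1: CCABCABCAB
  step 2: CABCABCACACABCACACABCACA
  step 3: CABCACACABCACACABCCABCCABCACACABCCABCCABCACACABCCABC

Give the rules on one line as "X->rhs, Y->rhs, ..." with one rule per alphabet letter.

  step 2 ⇒ step 3: CABCABCACACABCACACABCACA ⇒ CAB·C·ACA·CAB·C·ACA·CAB·C·CAB·C·CAB·C·ACA·CAB·C·CAB·C·CAB·C·ACA·CAB·C·CAB·C
    A ↦ C
    B ↦ ACA
    C ↦ CAB

A->C, B->ACA, C->CAB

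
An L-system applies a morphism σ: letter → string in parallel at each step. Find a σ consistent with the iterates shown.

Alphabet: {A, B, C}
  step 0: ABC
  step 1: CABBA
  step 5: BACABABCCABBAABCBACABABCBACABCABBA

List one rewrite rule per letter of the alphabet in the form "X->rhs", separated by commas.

A->C, B->AB, C->BA

  step 0 ⇒ step 1: ABC ⇒ C·AB·BA
    A ↦ C
    B ↦ AB
    C ↦ BA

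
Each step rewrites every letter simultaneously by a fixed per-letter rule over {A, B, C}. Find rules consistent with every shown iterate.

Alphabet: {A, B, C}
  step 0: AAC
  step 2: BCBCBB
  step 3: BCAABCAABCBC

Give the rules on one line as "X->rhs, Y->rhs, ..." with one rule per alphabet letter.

A->B, B->BC, C->AA

  step 2 ⇒ step 3: BCBCBB ⇒ BC·AA·BC·AA·BC·BC
    B ↦ BC
    C ↦ AA
    A ↦ B  (constrained at step 0)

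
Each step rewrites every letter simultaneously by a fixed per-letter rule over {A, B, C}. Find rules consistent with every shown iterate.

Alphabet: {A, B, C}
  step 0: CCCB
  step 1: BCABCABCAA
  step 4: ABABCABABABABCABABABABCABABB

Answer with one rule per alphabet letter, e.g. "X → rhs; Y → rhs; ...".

  step 0 ⇒ step 1: CCCB ⇒ BCA·BCA·BCA·A
    B ↦ A
    C ↦ BCA
    A ↦ B  (constrained at step 1)

A->B, B->A, C->BCA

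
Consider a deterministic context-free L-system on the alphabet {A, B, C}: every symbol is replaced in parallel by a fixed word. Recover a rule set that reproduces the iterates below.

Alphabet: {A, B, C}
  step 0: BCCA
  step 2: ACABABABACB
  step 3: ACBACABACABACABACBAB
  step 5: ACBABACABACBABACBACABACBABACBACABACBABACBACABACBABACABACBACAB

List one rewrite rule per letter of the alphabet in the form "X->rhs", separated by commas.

A->AC, B->AB, C->B

  step 2 ⇒ step 3: ACABABABACB ⇒ AC·B·AC·AB·AC·AB·AC·AB·AC·B·AB
    A ↦ AC
    B ↦ AB
    C ↦ B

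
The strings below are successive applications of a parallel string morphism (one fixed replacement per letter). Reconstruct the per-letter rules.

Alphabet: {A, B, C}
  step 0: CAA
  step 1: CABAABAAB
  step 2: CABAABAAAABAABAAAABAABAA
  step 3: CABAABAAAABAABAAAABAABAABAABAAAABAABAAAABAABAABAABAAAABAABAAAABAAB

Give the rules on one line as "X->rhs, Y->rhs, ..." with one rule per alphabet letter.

  step 2 ⇒ step 3: CABAABAAAABAABAAAABAABAA ⇒ CAB·AAB·AA·AAB·AAB·AA·AAB·AAB·AAB·AAB·AA·AAB·AAB·AA·AAB·AAB·AAB·AAB·AA·AAB·AAB·AA·AAB·AAB
    A ↦ AAB
    B ↦ AA
    C ↦ CAB

A->AAB, B->AA, C->CAB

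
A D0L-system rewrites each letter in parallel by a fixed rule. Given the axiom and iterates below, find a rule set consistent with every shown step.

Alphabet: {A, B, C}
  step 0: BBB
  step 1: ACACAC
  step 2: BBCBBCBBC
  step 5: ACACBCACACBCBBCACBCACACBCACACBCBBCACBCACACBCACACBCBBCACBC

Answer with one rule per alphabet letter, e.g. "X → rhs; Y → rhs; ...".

A->B, B->AC, C->BC

  step 1 ⇒ step 2: ACACAC ⇒ B·BC·B·BC·B·BC
    A ↦ B
    C ↦ BC
  step 0 ⇒ step 1: BBB ⇒ AC·AC·AC
    B ↦ AC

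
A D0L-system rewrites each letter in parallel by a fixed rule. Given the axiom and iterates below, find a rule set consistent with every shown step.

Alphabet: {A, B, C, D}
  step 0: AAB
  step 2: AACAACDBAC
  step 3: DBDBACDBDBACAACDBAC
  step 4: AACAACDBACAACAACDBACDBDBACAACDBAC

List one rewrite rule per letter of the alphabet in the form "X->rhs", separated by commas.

A->DB, B->AC, C->AC, D->A

  step 3 ⇒ step 4: DBDBACDBDBACAACDBAC ⇒ A·AC·A·AC·DB·AC·A·AC·A·AC·DB·AC·DB·DB·AC·A·AC·DB·AC
    A ↦ DB
    B ↦ AC
    C ↦ AC
    D ↦ A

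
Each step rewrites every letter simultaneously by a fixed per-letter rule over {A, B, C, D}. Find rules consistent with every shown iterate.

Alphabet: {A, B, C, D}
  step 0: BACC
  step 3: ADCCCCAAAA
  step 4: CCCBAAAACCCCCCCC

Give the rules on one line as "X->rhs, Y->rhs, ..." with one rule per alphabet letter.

  step 3 ⇒ step 4: ADCCCCAAAA ⇒ CC·CB·A·A·A·A·CC·CC·CC·CC
    A ↦ CC
    C ↦ A
    D ↦ CB
    B ↦ D  (constrained at step 0)

A->CC, B->D, C->A, D->CB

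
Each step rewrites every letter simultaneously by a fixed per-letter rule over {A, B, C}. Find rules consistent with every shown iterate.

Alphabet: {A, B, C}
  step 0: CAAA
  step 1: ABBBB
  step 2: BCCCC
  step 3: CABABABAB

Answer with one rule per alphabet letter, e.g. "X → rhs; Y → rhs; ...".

A->B, B->C, C->AB

  step 2 ⇒ step 3: BCCCC ⇒ C·AB·AB·AB·AB
    B ↦ C
    C ↦ AB
  step 0 ⇒ step 1: CAAA ⇒ AB·B·B·B
    A ↦ B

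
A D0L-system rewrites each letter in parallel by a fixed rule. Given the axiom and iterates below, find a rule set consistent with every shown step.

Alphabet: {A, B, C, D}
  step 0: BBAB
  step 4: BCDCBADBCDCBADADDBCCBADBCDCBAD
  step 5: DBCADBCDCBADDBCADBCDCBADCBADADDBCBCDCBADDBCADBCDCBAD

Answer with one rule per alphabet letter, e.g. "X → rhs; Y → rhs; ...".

A->CB, B->D, C->BC, D->AD

  step 4 ⇒ step 5: BCDCBADBCDCBADADDBCCBADBCDCBAD ⇒ D·BC·AD·BC·D·CB·AD·D·BC·AD·BC·D·CB·AD·CB·AD·AD·D·BC·BC·D·CB·AD·D·BC·AD·BC·D·CB·AD
    A ↦ CB
    B ↦ D
    C ↦ BC
    D ↦ AD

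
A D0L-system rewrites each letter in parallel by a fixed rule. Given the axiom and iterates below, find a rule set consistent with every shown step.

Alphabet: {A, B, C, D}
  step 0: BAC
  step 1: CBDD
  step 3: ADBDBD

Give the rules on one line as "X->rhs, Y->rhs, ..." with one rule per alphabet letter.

A->BD, B->C, C->D, D->A

  step 0 ⇒ step 1: BAC ⇒ C·BD·D
    A ↦ BD
    B ↦ C
    C ↦ D
    D ↦ A  (constrained at step 1)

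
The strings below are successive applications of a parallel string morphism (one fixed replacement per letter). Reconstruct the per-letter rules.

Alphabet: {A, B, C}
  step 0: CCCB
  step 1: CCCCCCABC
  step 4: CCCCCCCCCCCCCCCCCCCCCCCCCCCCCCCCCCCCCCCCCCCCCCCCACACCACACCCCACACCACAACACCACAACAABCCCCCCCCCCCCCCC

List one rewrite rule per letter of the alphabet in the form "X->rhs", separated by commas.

  step 0 ⇒ step 1: CCCB ⇒ CC·CC·CC·ABC
    B ↦ ABC
    C ↦ CC
    A ↦ ACA  (constrained at step 1)

A->ACA, B->ABC, C->CC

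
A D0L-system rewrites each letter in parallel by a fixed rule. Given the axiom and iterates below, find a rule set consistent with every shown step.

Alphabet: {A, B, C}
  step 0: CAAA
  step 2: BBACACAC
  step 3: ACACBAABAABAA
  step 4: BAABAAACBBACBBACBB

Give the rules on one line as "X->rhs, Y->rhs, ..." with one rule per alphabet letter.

A->B, B->AC, C->AA

  step 3 ⇒ step 4: ACACBAABAABAA ⇒ B·AA·B·AA·AC·B·B·AC·B·B·AC·B·B
    A ↦ B
    B ↦ AC
    C ↦ AA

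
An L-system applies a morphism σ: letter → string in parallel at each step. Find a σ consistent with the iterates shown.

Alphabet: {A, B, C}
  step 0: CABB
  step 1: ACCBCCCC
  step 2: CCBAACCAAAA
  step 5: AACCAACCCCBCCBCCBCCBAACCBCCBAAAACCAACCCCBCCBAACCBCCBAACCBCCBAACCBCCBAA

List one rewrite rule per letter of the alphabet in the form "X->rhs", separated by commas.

A->CCB, B->CC, C->A

  step 1 ⇒ step 2: ACCBCCCC ⇒ CCB·A·A·CC·A·A·A·A
    A ↦ CCB
    B ↦ CC
    C ↦ A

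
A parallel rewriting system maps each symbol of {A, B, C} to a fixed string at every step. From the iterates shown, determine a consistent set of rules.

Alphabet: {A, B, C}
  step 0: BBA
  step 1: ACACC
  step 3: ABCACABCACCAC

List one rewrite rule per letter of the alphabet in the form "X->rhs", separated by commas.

A->C, B->AC, C->AB

  step 0 ⇒ step 1: BBA ⇒ AC·AC·C
    A ↦ C
    B ↦ AC
    C ↦ AB  (constrained at step 1)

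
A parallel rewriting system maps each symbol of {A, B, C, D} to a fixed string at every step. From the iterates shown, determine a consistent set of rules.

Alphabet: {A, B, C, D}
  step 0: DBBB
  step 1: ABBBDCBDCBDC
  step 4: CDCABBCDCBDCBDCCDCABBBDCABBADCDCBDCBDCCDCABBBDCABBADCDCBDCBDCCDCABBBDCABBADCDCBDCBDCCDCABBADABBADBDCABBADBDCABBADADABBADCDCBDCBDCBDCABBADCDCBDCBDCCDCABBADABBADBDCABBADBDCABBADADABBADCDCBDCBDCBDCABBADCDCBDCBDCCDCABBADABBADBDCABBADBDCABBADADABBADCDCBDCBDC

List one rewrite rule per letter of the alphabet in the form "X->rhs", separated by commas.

A->CDC, B->BDC, C->AD, D->ABB

  step 0 ⇒ step 1: DBBB ⇒ ABB·BDC·BDC·BDC
    B ↦ BDC
    D ↦ ABB
    A ↦ CDC  (constrained at step 1)
    C ↦ AD  (constrained at step 1)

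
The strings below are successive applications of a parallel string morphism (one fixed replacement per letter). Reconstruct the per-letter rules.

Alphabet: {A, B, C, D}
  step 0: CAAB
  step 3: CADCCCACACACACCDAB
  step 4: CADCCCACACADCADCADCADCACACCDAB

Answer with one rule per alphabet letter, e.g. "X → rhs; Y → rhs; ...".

  step 3 ⇒ step 4: CADCCCACACACACCDAB ⇒ CA·D·CC·CA·CA·CA·D·CA·D·CA·D·CA·D·CA·CA·CC·D·AB
    A ↦ D
    B ↦ AB
    C ↦ CA
    D ↦ CC

A->D, B->AB, C->CA, D->CC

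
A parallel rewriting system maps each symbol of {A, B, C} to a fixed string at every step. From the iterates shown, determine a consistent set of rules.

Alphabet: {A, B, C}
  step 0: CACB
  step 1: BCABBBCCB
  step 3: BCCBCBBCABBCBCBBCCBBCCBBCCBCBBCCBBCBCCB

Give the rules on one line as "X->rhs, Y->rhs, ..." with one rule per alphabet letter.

A->ABB, B->CB, C->BC

  step 0 ⇒ step 1: CACB ⇒ BC·ABB·BC·CB
    A ↦ ABB
    B ↦ CB
    C ↦ BC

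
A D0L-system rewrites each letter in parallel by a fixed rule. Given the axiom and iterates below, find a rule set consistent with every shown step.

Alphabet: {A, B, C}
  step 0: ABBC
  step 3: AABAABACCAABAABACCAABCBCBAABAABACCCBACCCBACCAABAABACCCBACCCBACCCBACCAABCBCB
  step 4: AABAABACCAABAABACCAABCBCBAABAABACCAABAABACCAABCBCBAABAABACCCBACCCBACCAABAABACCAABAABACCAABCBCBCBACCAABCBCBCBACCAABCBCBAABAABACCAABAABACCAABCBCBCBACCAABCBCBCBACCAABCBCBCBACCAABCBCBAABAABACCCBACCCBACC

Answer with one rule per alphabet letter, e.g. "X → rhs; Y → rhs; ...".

  step 3 ⇒ step 4: AABAABACCAABAABACCAABCBCBAABAABACCCBACCCBACCAABAABACCCBACCCBACCCBACCAABCBCB ⇒ AAB·AAB·ACC·AAB·AAB·ACC·AAB·CB·CB·AAB·AAB·ACC·AAB·AAB·ACC·AAB·CB·CB·AAB·AAB·ACC·CB·ACC·CB·ACC·AAB·AAB·ACC·AAB·AAB·ACC·AAB·CB·CB·CB·ACC·AAB·CB·CB·CB·ACC·AAB·CB·CB·AAB·AAB·ACC·AAB·AAB·ACC·AAB·CB·CB·CB·ACC·AAB·CB·CB·CB·ACC·AAB·CB·CB·CB·ACC·AAB·CB·CB·AAB·AAB·ACC·CB·ACC·CB·ACC
    A ↦ AAB
    B ↦ ACC
    C ↦ CB

A->AAB, B->ACC, C->CB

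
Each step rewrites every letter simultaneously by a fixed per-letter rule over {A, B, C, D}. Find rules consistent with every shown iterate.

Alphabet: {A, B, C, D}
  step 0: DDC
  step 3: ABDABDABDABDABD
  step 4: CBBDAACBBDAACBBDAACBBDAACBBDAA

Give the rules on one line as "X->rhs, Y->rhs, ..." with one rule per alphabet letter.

  step 3 ⇒ step 4: ABDABDABDABDABD ⇒ CB·BD·AA·CB·BD·AA·CB·BD·AA·CB·BD·AA·CB·BD·AA
    A ↦ CB
    B ↦ BD
    D ↦ AA
    C ↦ A  (constrained at step 0)

A->CB, B->BD, C->A, D->AA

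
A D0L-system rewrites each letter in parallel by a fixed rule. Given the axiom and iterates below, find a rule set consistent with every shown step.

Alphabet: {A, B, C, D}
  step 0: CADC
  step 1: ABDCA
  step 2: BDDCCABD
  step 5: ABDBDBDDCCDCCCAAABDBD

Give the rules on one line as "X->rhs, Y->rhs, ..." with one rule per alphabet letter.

  step 1 ⇒ step 2: ABDCA ⇒ BD·DC·C·A·BD
    A ↦ BD
    B ↦ DC
    C ↦ A
    D ↦ C

A->BD, B->DC, C->A, D->C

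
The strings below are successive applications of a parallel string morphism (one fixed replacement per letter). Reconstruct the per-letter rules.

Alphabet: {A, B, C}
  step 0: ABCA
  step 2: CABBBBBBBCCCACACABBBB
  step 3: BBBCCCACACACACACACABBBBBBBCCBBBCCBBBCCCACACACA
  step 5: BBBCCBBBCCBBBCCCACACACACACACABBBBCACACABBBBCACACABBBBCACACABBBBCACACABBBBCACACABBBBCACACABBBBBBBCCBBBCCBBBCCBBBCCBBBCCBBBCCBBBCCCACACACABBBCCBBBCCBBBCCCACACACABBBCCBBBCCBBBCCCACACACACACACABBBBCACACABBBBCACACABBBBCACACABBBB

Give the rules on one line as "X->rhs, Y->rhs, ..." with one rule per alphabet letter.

  step 2 ⇒ step 3: CABBBBBBBCCCACACABBBB ⇒ BB·BCC·CA·CA·CA·CA·CA·CA·CA·BB·BB·BB·BCC·BB·BCC·BB·BCC·CA·CA·CA·CA
    A ↦ BCC
    B ↦ CA
    C ↦ BB

A->BCC, B->CA, C->BB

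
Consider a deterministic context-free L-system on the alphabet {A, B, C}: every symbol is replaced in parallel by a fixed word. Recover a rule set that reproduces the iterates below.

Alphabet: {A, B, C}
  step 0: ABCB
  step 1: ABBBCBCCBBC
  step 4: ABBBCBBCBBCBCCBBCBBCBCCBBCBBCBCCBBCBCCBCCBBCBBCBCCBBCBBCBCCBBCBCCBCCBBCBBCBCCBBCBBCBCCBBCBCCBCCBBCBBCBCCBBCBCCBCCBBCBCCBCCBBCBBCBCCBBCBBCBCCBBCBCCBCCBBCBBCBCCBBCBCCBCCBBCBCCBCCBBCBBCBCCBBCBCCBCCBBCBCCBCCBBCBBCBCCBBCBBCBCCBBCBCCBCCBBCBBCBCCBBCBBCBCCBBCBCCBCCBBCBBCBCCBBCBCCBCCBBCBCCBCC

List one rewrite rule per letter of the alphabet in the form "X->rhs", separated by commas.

  step 0 ⇒ step 1: ABCB ⇒ AB·BBC·BCC·BBC
    A ↦ AB
    B ↦ BBC
    C ↦ BCC

A->AB, B->BBC, C->BCC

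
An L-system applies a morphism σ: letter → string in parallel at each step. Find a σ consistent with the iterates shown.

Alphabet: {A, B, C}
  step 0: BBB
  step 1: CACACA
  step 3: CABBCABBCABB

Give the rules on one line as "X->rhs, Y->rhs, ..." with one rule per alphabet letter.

  step 0 ⇒ step 1: BBB ⇒ CA·CA·CA
    B ↦ CA
    A ↦ CC  (constrained at step 1)
    C ↦ B  (constrained at step 1)

A->CC, B->CA, C->B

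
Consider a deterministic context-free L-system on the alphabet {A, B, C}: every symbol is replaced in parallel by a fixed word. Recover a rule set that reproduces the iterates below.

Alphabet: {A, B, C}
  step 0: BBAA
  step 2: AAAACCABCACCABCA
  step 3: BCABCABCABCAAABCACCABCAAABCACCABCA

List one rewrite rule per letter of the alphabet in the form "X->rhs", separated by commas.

  step 2 ⇒ step 3: AAAACCABCACCABCA ⇒ BCA·BCA·BCA·BCA·A·A·BCA·CC·A·BCA·A·A·BCA·CC·A·BCA
    A ↦ BCA
    B ↦ CC
    C ↦ A

A->BCA, B->CC, C->A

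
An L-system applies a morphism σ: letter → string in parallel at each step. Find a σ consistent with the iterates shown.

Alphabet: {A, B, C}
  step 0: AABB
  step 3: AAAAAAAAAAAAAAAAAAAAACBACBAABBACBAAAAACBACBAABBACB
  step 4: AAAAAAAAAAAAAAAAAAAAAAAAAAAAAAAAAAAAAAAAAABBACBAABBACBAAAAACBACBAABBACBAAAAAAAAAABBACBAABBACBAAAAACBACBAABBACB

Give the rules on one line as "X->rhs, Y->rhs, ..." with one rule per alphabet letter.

  step 3 ⇒ step 4: AAAAAAAAAAAAAAAAAAAAACBACBAABBACBAAAAACBACBAABBACB ⇒ AA·AA·AA·AA·AA·AA·AA·AA·AA·AA·AA·AA·AA·AA·AA·AA·AA·AA·AA·AA·AA·BB·ACB·AA·BB·ACB·AA·AA·ACB·ACB·AA·BB·ACB·AA·AA·AA·AA·AA·BB·ACB·AA·BB·ACB·AA·AA·ACB·ACB·AA·BB·ACB
    A ↦ AA
    B ↦ ACB
    C ↦ BB

A->AA, B->ACB, C->BB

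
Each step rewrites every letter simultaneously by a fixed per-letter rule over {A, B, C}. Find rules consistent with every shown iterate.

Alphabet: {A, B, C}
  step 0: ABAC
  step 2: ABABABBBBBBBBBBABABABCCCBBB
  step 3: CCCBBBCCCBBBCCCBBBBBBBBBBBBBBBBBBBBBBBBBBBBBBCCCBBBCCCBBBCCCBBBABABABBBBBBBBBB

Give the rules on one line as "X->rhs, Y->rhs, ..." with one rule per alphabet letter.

  step 2 ⇒ step 3: ABABABBBBBBBBBBABABABCCCBBB ⇒ CCC·BBB·CCC·BBB·CCC·BBB·BBB·BBB·BBB·BBB·BBB·BBB·BBB·BBB·BBB·CCC·BBB·CCC·BBB·CCC·BBB·AB·AB·AB·BBB·BBB·BBB
    A ↦ CCC
    B ↦ BBB
    C ↦ AB

A->CCC, B->BBB, C->AB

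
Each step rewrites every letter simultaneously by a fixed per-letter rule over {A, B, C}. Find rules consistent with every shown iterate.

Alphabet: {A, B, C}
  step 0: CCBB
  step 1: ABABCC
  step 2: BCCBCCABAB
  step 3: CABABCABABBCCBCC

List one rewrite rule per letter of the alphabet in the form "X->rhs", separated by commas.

  step 2 ⇒ step 3: BCCBCCABAB ⇒ C·AB·AB·C·AB·AB·BC·C·BC·C
    A ↦ BC
    B ↦ C
    C ↦ AB

A->BC, B->C, C->AB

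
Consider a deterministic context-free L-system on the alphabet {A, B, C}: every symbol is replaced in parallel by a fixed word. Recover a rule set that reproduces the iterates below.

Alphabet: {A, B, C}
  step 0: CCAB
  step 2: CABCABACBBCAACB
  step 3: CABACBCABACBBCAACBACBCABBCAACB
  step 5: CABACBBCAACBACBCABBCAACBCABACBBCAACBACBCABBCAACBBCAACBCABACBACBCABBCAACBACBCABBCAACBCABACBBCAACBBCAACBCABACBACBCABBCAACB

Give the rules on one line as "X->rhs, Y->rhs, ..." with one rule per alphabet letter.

  step 2 ⇒ step 3: CABCABACBBCAACB ⇒ CA·B·ACB·CA·B·ACB·B·CA·ACB·ACB·CA·B·B·CA·ACB
    A ↦ B
    B ↦ ACB
    C ↦ CA

A->B, B->ACB, C->CA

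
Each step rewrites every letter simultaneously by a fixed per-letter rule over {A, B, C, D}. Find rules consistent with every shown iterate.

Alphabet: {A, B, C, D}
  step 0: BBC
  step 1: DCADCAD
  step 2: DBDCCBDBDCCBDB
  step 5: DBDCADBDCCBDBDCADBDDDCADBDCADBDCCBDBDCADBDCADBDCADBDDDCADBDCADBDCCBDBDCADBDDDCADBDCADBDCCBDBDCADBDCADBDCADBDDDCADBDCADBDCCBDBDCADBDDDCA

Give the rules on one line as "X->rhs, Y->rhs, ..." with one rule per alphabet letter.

  step 1 ⇒ step 2: DCADCAD ⇒ DB·D·CCB·DB·D·CCB·DB
    A ↦ CCB
    C ↦ D
    D ↦ DB
  step 0 ⇒ step 1: BBC ⇒ DCA·DCA·D
    B ↦ DCA

A->CCB, B->DCA, C->D, D->DB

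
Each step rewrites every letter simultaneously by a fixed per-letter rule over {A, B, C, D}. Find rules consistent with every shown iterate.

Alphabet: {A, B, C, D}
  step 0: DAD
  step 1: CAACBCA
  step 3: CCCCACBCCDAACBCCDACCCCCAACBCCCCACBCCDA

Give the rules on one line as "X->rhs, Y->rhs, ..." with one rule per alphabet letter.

A->ACB, B->DA, C->CC, D->CA

  step 0 ⇒ step 1: DAD ⇒ CA·ACB·CA
    A ↦ ACB
    D ↦ CA
    B ↦ DA  (constrained at step 1)
    C ↦ CC  (constrained at step 1)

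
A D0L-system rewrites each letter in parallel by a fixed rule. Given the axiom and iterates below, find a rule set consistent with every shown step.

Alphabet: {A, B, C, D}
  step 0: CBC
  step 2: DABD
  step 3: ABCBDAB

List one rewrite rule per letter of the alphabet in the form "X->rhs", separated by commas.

A->CB, B->D, C->B, D->AB

  step 2 ⇒ step 3: DABD ⇒ AB·CB·D·AB
    A ↦ CB
    B ↦ D
    D ↦ AB
    C ↦ B  (constrained at step 0)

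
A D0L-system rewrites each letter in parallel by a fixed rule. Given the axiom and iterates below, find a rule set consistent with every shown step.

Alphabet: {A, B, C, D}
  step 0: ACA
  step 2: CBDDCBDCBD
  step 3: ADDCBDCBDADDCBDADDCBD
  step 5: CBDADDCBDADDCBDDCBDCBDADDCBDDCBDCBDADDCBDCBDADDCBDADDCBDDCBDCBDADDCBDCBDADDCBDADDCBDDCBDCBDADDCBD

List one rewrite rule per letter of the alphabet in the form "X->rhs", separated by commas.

  step 2 ⇒ step 3: CBDDCBDCBD ⇒ AD·D·CBD·CBD·AD·D·CBD·AD·D·CBD
    B ↦ D
    C ↦ AD
    D ↦ CBD
    A ↦ D  (constrained at step 0)

A->D, B->D, C->AD, D->CBD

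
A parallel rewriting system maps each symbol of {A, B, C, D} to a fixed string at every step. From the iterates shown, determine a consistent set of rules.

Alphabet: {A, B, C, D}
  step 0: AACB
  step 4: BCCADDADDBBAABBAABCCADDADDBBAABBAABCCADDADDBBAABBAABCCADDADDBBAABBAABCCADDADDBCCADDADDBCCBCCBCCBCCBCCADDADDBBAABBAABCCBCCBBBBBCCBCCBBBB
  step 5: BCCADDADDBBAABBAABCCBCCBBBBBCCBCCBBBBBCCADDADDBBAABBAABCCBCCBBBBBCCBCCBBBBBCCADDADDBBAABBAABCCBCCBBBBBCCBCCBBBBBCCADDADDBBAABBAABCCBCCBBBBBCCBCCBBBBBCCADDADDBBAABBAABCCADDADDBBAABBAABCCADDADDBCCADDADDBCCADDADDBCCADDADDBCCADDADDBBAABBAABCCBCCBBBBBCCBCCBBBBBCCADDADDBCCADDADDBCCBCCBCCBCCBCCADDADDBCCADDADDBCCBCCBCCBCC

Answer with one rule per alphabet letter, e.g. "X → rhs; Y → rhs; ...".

A->BB, B->BCC, C->ADD, D->A

  step 4 ⇒ step 5: BCCADDADDBBAABBAABCCADDADDBBAABBAABCCADDADDBBAABBAABCCADDADDBBAABBAABCCADDADDBCCADDADDBCCBCCBCCBCCBCCADDADDBBAABBAABCCBCCBBBBBCCBCCBBBB ⇒ BCC·ADD·ADD·BB·A·A·BB·A·A·BCC·BCC·BB·BB·BCC·BCC·BB·BB·BCC·ADD·ADD·BB·A·A·BB·A·A·BCC·BCC·BB·BB·BCC·BCC·BB·BB·BCC·ADD·ADD·BB·A·A·BB·A·A·BCC·BCC·BB·BB·BCC·BCC·BB·BB·BCC·ADD·ADD·BB·A·A·BB·A·A·BCC·BCC·BB·BB·BCC·BCC·BB·BB·BCC·ADD·ADD·BB·A·A·BB·A·A·BCC·ADD·ADD·BB·A·A·BB·A·A·BCC·ADD·ADD·BCC·ADD·ADD·BCC·ADD·ADD·BCC·ADD·ADD·BCC·ADD·ADD·BB·A·A·BB·A·A·BCC·BCC·BB·BB·BCC·BCC·BB·BB·BCC·ADD·ADD·BCC·ADD·ADD·BCC·BCC·BCC·BCC·BCC·ADD·ADD·BCC·ADD·ADD·BCC·BCC·BCC·BCC
    A ↦ BB
    B ↦ BCC
    C ↦ ADD
    D ↦ A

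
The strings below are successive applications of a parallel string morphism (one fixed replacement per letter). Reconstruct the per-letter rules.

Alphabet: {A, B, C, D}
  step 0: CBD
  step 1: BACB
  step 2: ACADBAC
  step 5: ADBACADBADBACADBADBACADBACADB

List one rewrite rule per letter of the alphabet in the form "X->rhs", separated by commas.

  step 1 ⇒ step 2: BACB ⇒ AC·AD·B·AC
    A ↦ AD
    B ↦ AC
    C ↦ B
  step 0 ⇒ step 1: CBD ⇒ B·AC·B
    D ↦ B

A->AD, B->AC, C->B, D->B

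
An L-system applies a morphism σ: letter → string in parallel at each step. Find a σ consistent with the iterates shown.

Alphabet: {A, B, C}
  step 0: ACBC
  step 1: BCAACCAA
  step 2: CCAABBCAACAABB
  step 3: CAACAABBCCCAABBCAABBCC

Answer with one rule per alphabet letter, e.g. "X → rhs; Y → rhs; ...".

A->B, B->C, C->CAA

  step 2 ⇒ step 3: CCAABBCAACAABB ⇒ CAA·CAA·B·B·C·C·CAA·B·B·CAA·B·B·C·C
    A ↦ B
    B ↦ C
    C ↦ CAA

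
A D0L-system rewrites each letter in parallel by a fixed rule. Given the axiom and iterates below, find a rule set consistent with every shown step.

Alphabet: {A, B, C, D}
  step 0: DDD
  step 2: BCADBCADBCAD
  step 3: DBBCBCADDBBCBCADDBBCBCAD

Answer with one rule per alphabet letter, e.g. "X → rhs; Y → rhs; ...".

  step 2 ⇒ step 3: BCADBCADBCAD ⇒ DB·BC·BC·AD·DB·BC·BC·AD·DB·BC·BC·AD
    A ↦ BC
    B ↦ DB
    C ↦ BC
    D ↦ AD

A->BC, B->DB, C->BC, D->AD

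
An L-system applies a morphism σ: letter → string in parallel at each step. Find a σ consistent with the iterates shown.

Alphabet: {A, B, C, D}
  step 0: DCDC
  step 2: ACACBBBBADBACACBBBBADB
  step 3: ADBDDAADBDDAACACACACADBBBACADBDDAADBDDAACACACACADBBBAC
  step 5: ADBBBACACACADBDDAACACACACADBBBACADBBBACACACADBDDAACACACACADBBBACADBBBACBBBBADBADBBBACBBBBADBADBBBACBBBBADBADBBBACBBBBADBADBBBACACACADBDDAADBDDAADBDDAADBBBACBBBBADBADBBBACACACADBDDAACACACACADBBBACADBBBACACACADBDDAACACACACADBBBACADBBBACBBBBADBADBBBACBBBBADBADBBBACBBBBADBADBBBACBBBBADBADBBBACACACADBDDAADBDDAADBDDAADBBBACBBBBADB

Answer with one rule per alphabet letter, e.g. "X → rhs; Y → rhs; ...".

  step 2 ⇒ step 3: ACACBBBBADBACACBBBBADB ⇒ ADB·DDA·ADB·DDA·AC·AC·AC·AC·ADB·BB·AC·ADB·DDA·ADB·DDA·AC·AC·AC·AC·ADB·BB·AC
    A ↦ ADB
    B ↦ AC
    C ↦ DDA
    D ↦ BB

A->ADB, B->AC, C->DDA, D->BB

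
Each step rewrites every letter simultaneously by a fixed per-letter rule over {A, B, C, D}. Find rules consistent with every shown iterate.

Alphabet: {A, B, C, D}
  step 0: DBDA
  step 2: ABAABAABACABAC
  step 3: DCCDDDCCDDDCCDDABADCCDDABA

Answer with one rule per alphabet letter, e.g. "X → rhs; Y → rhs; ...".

A->D, B->CCD, C->ABA, D->C

  step 2 ⇒ step 3: ABAABAABACABAC ⇒ D·CCD·D·D·CCD·D·D·CCD·D·ABA·D·CCD·D·ABA
    A ↦ D
    B ↦ CCD
    C ↦ ABA
    D ↦ C  (constrained at step 0)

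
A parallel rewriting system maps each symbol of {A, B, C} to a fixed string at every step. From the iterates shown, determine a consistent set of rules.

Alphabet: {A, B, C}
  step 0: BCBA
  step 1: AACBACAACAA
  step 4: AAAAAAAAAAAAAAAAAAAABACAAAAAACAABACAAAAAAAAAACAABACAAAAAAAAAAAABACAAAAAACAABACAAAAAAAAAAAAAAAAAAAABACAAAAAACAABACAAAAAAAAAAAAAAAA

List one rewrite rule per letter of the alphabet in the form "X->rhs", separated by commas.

A->AA, B->AAC, C->BAC

  step 0 ⇒ step 1: BCBA ⇒ AAC·BAC·AAC·AA
    A ↦ AA
    B ↦ AAC
    C ↦ BAC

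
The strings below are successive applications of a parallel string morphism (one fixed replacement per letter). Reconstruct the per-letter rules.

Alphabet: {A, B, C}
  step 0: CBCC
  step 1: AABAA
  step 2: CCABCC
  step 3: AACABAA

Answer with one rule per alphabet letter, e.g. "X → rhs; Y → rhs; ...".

  step 2 ⇒ step 3: CCABCC ⇒ A·A·C·AB·A·A
    A ↦ C
    B ↦ AB
    C ↦ A

A->C, B->AB, C->A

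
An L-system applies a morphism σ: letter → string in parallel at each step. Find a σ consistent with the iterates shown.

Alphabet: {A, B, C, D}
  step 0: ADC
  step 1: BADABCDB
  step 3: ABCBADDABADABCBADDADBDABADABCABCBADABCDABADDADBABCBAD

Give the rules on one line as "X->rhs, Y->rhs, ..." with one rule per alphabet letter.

  step 0 ⇒ step 1: ADC ⇒ BAD·ABC·DB
    A ↦ BAD
    C ↦ DB
    D ↦ ABC
    B ↦ DA  (constrained at step 1)

A->BAD, B->DA, C->DB, D->ABC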